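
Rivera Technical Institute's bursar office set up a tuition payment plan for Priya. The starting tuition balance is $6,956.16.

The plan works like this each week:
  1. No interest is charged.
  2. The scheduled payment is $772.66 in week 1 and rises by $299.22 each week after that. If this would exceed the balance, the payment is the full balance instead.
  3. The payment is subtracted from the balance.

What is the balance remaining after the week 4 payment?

$2,070.20

Week 1: $6,956.16 − $772.66 → $6,183.50
Week 2: $6,183.50 − $1,071.88 → $5,111.62
Week 3: $5,111.62 − $1,371.10 → $3,740.52
Week 4: $3,740.52 − $1,670.32 → $2,070.20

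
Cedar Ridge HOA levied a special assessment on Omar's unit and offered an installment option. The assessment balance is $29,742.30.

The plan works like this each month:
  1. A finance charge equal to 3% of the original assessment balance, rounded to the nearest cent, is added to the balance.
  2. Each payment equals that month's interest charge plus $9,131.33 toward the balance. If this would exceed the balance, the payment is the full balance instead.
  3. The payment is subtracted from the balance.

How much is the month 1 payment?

$10,023.60

Month 1: $29,742.30 +$892.27 interest = $30,634.57; pay $10,023.60 → $20,610.97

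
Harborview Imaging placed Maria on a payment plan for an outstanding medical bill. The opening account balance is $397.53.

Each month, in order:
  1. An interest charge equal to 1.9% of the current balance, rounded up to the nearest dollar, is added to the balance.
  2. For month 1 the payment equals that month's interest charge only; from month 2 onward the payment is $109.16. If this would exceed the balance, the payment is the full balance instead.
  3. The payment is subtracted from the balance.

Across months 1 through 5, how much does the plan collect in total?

$425.53

Month 1: opening $397.53; interest $8.00 → $405.53; payment $8.00; balance $397.53
Month 2: opening $397.53; interest $8.00 → $405.53; payment $109.16; balance $296.37
Month 3: opening $296.37; interest $6.00 → $302.37; payment $109.16; balance $193.21
Month 4: opening $193.21; interest $4.00 → $197.21; payment $109.16; balance $88.05
Month 5: opening $88.05; interest $2.00 → $90.05; payment $90.05; balance $0.00
Total paid: $425.53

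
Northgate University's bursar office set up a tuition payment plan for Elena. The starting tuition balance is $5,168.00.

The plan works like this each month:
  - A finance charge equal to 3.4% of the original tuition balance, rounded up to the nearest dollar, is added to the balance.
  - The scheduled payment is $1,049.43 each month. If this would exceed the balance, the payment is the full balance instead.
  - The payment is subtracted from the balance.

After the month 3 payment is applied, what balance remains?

$2,547.71

Month 1: $5,168.00 +$176.00 interest = $5,344.00; pay $1,049.43 → $4,294.57
Month 2: $4,294.57 +$176.00 interest = $4,470.57; pay $1,049.43 → $3,421.14
Month 3: $3,421.14 +$176.00 interest = $3,597.14; pay $1,049.43 → $2,547.71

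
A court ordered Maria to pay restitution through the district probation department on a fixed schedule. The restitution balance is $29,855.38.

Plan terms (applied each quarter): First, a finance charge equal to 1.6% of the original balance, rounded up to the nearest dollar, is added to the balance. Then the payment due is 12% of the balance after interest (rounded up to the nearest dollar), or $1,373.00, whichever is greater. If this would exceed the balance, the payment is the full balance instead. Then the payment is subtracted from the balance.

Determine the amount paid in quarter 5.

Quarter 1: opening $29,855.38; interest $478.00 → $30,333.38; payment $3,641.00; balance $26,692.38
Quarter 2: opening $26,692.38; interest $478.00 → $27,170.38; payment $3,261.00; balance $23,909.38
Quarter 3: opening $23,909.38; interest $478.00 → $24,387.38; payment $2,927.00; balance $21,460.38
Quarter 4: opening $21,460.38; interest $478.00 → $21,938.38; payment $2,633.00; balance $19,305.38
Quarter 5: opening $19,305.38; interest $478.00 → $19,783.38; payment $2,375.00; balance $17,408.38

$2,375.00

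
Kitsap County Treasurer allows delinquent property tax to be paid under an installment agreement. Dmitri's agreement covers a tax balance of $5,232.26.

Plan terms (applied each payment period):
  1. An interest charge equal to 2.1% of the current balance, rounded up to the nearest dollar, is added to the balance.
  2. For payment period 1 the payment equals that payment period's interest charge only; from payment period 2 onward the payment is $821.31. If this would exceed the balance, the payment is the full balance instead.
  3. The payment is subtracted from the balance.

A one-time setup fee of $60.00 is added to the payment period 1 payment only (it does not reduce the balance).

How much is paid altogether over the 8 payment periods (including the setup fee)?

Payment period 1: opening $5,232.26; interest $110.00 → $5,342.26; payment $110.00 (+ $60.00 fee); balance $5,232.26
Payment period 2: opening $5,232.26; interest $110.00 → $5,342.26; payment $821.31; balance $4,520.95
Payment period 3: opening $4,520.95; interest $95.00 → $4,615.95; payment $821.31; balance $3,794.64
Payment period 4: opening $3,794.64; interest $80.00 → $3,874.64; payment $821.31; balance $3,053.33
Payment period 5: opening $3,053.33; interest $65.00 → $3,118.33; payment $821.31; balance $2,297.02
Payment period 6: opening $2,297.02; interest $49.00 → $2,346.02; payment $821.31; balance $1,524.71
Payment period 7: opening $1,524.71; interest $33.00 → $1,557.71; payment $821.31; balance $736.40
Payment period 8: opening $736.40; interest $16.00 → $752.40; payment $752.40; balance $0.00
Total paid: $5,850.26

$5,850.26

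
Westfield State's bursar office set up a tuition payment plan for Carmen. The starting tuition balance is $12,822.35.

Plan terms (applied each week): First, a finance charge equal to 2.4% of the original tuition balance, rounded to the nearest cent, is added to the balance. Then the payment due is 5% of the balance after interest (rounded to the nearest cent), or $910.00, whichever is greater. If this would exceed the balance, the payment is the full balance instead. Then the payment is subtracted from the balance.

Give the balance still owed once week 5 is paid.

Week 1: $12,822.35 +$307.74 interest = $13,130.09; pay $910.00 → $12,220.09
Week 2: $12,220.09 +$307.74 interest = $12,527.83; pay $910.00 → $11,617.83
Week 3: $11,617.83 +$307.74 interest = $11,925.57; pay $910.00 → $11,015.57
Week 4: $11,015.57 +$307.74 interest = $11,323.31; pay $910.00 → $10,413.31
Week 5: $10,413.31 +$307.74 interest = $10,721.05; pay $910.00 → $9,811.05

$9,811.05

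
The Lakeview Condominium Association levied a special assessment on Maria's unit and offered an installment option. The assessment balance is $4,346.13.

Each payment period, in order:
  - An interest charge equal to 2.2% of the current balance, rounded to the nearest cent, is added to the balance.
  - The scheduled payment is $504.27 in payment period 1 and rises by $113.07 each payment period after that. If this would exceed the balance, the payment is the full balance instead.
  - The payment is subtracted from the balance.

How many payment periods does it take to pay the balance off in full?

7

Payment period 1: $4,346.13 +$95.61 interest = $4,441.74; pay $504.27 → $3,937.47
Payment period 2: $3,937.47 +$86.62 interest = $4,024.09; pay $617.34 → $3,406.75
Payment period 3: $3,406.75 +$74.95 interest = $3,481.70; pay $730.41 → $2,751.29
Payment period 4: $2,751.29 +$60.53 interest = $2,811.82; pay $843.48 → $1,968.34
Payment period 5: $1,968.34 +$43.30 interest = $2,011.64; pay $956.55 → $1,055.09
Payment period 6: $1,055.09 +$23.21 interest = $1,078.30; pay $1,069.62 → $8.68
Payment period 7: $8.68 +$0.19 interest = $8.87; pay $8.87 → $0.00
Balance reaches $0.00 in payment period 7.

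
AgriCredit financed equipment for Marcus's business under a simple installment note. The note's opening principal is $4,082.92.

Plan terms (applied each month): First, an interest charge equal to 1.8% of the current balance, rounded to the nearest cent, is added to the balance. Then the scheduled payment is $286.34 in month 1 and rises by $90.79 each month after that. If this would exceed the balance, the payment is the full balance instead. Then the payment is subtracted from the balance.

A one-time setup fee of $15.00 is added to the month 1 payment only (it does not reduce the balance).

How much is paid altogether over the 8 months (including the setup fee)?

$4,481.04

Month 1: $4,082.92 +$73.49 interest = $4,156.41; pay $286.34 (+ $15.00 fee) → $3,870.07
Month 2: $3,870.07 +$69.66 interest = $3,939.73; pay $377.13 → $3,562.60
Month 3: $3,562.60 +$64.13 interest = $3,626.73; pay $467.92 → $3,158.81
Month 4: $3,158.81 +$56.86 interest = $3,215.67; pay $558.71 → $2,656.96
Month 5: $2,656.96 +$47.83 interest = $2,704.79; pay $649.50 → $2,055.29
Month 6: $2,055.29 +$37.00 interest = $2,092.29; pay $740.29 → $1,352.00
Month 7: $1,352.00 +$24.34 interest = $1,376.34; pay $831.08 → $545.26
Month 8: $545.26 +$9.81 interest = $555.07; pay $555.07 → $0.00
Total paid: $4,481.04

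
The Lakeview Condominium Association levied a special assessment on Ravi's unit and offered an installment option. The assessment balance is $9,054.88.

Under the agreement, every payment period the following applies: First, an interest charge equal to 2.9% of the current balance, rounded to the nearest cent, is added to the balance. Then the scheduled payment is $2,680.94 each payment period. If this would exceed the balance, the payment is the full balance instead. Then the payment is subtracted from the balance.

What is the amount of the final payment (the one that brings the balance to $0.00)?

$1,633.43

Payment period 1: opening $9,054.88; interest $262.59 → $9,317.47; payment $2,680.94; balance $6,636.53
Payment period 2: opening $6,636.53; interest $192.46 → $6,828.99; payment $2,680.94; balance $4,148.05
Payment period 3: opening $4,148.05; interest $120.29 → $4,268.34; payment $2,680.94; balance $1,587.40
Payment period 4: opening $1,587.40; interest $46.03 → $1,633.43; payment $1,633.43; balance $0.00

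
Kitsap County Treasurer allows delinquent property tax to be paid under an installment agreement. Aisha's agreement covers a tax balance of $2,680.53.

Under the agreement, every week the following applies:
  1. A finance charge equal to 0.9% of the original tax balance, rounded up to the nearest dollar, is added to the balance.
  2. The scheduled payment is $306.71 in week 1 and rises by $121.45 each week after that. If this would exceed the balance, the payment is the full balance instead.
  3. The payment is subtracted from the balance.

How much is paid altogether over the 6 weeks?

# | Opening | Interest | Payment | End bal
1 | $2,680.53 | $25.00 | $306.71 | $2,398.82
2 | $2,398.82 | $25.00 | $428.16 | $1,995.66
3 | $1,995.66 | $25.00 | $549.61 | $1,471.05
4 | $1,471.05 | $25.00 | $671.06 | $824.99
5 | $824.99 | $25.00 | $792.51 | $57.48
6 | $57.48 | $25.00 | $82.48 | $0.00
Total paid: $2,830.53

$2,830.53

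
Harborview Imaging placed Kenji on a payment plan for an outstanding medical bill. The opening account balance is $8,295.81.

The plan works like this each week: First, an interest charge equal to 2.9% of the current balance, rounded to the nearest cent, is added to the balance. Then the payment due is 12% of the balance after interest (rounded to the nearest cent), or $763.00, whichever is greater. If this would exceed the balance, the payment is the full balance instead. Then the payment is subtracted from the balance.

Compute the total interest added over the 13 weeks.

# | Opening | Interest | Payment | End bal
1 | $8,295.81 | $240.58 | $1,024.37 | $7,512.02
2 | $7,512.02 | $217.85 | $927.58 | $6,802.29
3 | $6,802.29 | $197.27 | $839.95 | $6,159.61
4 | $6,159.61 | $178.63 | $763.00 | $5,575.24
5 | $5,575.24 | $161.68 | $763.00 | $4,973.92
6 | $4,973.92 | $144.24 | $763.00 | $4,355.16
7 | $4,355.16 | $126.30 | $763.00 | $3,718.46
8 | $3,718.46 | $107.84 | $763.00 | $3,063.30
9 | $3,063.30 | $88.84 | $763.00 | $2,389.14
10 | $2,389.14 | $69.29 | $763.00 | $1,695.43
11 | $1,695.43 | $49.17 | $763.00 | $981.60
12 | $981.60 | $28.47 | $763.00 | $247.07
13 | $247.07 | $7.17 | $254.24 | $0.00
Total interest: $240.58 + $217.85 + $197.27 + $178.63 + $161.68 + $144.24 + $126.30 + $107.84 + $88.84 + $69.29 + $49.17 + $28.47 + $7.17 = $1,617.33

$1,617.33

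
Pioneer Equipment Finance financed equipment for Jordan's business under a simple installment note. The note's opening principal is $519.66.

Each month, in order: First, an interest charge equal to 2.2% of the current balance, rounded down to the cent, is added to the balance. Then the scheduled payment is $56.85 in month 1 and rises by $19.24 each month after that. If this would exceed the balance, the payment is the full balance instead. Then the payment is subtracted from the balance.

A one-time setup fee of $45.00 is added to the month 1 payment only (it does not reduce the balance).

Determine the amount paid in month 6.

Month 1: opening $519.66; interest $11.43 → $531.09; payment $56.85 (+ $45.00 fee); balance $474.24
Month 2: opening $474.24; interest $10.43 → $484.67; payment $76.09; balance $408.58
Month 3: opening $408.58; interest $8.98 → $417.56; payment $95.33; balance $322.23
Month 4: opening $322.23; interest $7.08 → $329.31; payment $114.57; balance $214.74
Month 5: opening $214.74; interest $4.72 → $219.46; payment $133.81; balance $85.65
Month 6: opening $85.65; interest $1.88 → $87.53; payment $87.53; balance $0.00

$87.53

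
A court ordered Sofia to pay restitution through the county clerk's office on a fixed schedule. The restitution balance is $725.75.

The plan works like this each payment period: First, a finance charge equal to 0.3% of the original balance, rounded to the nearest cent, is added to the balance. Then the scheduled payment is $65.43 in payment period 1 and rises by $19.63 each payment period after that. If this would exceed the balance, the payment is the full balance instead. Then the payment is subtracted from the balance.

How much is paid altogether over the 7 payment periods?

$741.01

Payment period 1: $725.75 +$2.18 interest = $727.93; pay $65.43 → $662.50
Payment period 2: $662.50 +$2.18 interest = $664.68; pay $85.06 → $579.62
Payment period 3: $579.62 +$2.18 interest = $581.80; pay $104.69 → $477.11
Payment period 4: $477.11 +$2.18 interest = $479.29; pay $124.32 → $354.97
Payment period 5: $354.97 +$2.18 interest = $357.15; pay $143.95 → $213.20
Payment period 6: $213.20 +$2.18 interest = $215.38; pay $163.58 → $51.80
Payment period 7: $51.80 +$2.18 interest = $53.98; pay $53.98 → $0.00
Total paid: $741.01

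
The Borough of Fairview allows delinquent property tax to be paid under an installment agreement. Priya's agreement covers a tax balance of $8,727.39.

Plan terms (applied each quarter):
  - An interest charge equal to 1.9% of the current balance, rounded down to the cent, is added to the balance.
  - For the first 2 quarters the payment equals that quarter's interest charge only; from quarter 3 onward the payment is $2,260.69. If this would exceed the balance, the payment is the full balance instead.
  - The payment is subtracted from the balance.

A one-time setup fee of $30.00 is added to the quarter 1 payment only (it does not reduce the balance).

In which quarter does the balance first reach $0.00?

# | Opening | Interest | Payment | Fee | End bal
1 | $8,727.39 | $165.82 | $165.82 | $30.00 | $8,727.39
2 | $8,727.39 | $165.82 | $165.82 | — | $8,727.39
3 | $8,727.39 | $165.82 | $2,260.69 | — | $6,632.52
4 | $6,632.52 | $126.01 | $2,260.69 | — | $4,497.84
5 | $4,497.84 | $85.45 | $2,260.69 | — | $2,322.60
6 | $2,322.60 | $44.12 | $2,260.69 | — | $106.03
7 | $106.03 | $2.01 | $108.04 | — | $0.00
Balance reaches $0.00 in quarter 7.

7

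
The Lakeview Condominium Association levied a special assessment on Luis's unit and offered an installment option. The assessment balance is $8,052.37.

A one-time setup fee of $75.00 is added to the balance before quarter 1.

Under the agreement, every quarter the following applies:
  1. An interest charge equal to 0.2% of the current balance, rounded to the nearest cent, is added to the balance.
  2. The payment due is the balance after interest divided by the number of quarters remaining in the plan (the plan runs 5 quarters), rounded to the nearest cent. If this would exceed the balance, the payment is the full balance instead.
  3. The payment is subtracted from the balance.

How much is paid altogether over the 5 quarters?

# | Opening | Interest | Payment | End bal
1 | $8,127.37 | $16.25 | $1,628.72 | $6,514.90
2 | $6,514.90 | $13.03 | $1,631.98 | $4,895.95
3 | $4,895.95 | $9.79 | $1,635.25 | $3,270.49
4 | $3,270.49 | $6.54 | $1,638.52 | $1,638.51
5 | $1,638.51 | $3.28 | $1,641.79 | $0.00
Total paid: $8,176.26

$8,176.26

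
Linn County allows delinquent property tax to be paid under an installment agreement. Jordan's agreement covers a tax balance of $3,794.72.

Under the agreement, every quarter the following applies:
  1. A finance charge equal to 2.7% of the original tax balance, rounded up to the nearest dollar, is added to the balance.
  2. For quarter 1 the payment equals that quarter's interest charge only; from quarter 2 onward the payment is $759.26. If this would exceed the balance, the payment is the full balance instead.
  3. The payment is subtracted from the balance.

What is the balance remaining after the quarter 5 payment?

Quarter 1: $3,794.72 +$103.00 interest = $3,897.72; pay $103.00 → $3,794.72
Quarter 2: $3,794.72 +$103.00 interest = $3,897.72; pay $759.26 → $3,138.46
Quarter 3: $3,138.46 +$103.00 interest = $3,241.46; pay $759.26 → $2,482.20
Quarter 4: $2,482.20 +$103.00 interest = $2,585.20; pay $759.26 → $1,825.94
Quarter 5: $1,825.94 +$103.00 interest = $1,928.94; pay $759.26 → $1,169.68

$1,169.68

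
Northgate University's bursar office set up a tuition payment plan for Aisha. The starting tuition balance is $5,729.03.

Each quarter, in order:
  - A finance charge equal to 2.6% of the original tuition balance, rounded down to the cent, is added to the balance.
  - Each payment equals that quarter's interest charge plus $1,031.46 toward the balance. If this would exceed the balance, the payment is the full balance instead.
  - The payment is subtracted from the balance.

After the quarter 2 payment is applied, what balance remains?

Quarter 1: opening $5,729.03; interest $148.95 → $5,877.98; payment $1,180.41; balance $4,697.57
Quarter 2: opening $4,697.57; interest $148.95 → $4,846.52; payment $1,180.41; balance $3,666.11

$3,666.11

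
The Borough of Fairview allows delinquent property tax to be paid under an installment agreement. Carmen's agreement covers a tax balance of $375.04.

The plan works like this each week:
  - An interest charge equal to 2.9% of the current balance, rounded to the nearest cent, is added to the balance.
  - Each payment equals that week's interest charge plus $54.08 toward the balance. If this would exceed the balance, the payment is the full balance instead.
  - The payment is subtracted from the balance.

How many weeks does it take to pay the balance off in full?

Week 1: $375.04 +$10.88 interest = $385.92; pay $64.96 → $320.96
Week 2: $320.96 +$9.31 interest = $330.27; pay $63.39 → $266.88
Week 3: $266.88 +$7.74 interest = $274.62; pay $61.82 → $212.80
Week 4: $212.80 +$6.17 interest = $218.97; pay $60.25 → $158.72
Week 5: $158.72 +$4.60 interest = $163.32; pay $58.68 → $104.64
Week 6: $104.64 +$3.03 interest = $107.67; pay $57.11 → $50.56
Week 7: $50.56 +$1.47 interest = $52.03; pay $52.03 → $0.00
Balance reaches $0.00 in week 7.

7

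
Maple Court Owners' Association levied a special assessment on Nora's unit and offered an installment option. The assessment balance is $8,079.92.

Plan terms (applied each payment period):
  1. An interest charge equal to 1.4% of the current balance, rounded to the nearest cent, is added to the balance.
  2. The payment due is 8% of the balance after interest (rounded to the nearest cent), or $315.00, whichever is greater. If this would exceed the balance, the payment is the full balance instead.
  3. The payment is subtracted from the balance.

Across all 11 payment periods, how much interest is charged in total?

Payment period 1: opening $8,079.92; interest $113.12 → $8,193.04; payment $655.44; balance $7,537.60
Payment period 2: opening $7,537.60; interest $105.53 → $7,643.13; payment $611.45; balance $7,031.68
Payment period 3: opening $7,031.68; interest $98.44 → $7,130.12; payment $570.41; balance $6,559.71
Payment period 4: opening $6,559.71; interest $91.84 → $6,651.55; payment $532.12; balance $6,119.43
Payment period 5: opening $6,119.43; interest $85.67 → $6,205.10; payment $496.41; balance $5,708.69
Payment period 6: opening $5,708.69; interest $79.92 → $5,788.61; payment $463.09; balance $5,325.52
Payment period 7: opening $5,325.52; interest $74.56 → $5,400.08; payment $432.01; balance $4,968.07
Payment period 8: opening $4,968.07; interest $69.55 → $5,037.62; payment $403.01; balance $4,634.61
Payment period 9: opening $4,634.61; interest $64.88 → $4,699.49; payment $375.96; balance $4,323.53
Payment period 10: opening $4,323.53; interest $60.53 → $4,384.06; payment $350.72; balance $4,033.34
Payment period 11: opening $4,033.34; interest $56.47 → $4,089.81; payment $327.18; balance $3,762.63
Total interest: $113.12 + $105.53 + $98.44 + $91.84 + $85.67 + $79.92 + $74.56 + $69.55 + $64.88 + $60.53 + $56.47 = $900.51

$900.51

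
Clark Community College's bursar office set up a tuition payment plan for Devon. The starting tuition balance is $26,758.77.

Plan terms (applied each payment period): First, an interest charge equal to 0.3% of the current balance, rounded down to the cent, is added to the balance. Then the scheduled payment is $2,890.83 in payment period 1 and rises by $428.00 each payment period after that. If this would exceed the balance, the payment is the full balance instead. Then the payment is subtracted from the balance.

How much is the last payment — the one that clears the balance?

$3,332.65

# | Opening | Interest | Payment | End bal
1 | $26,758.77 | $80.27 | $2,890.83 | $23,948.21
2 | $23,948.21 | $71.84 | $3,318.83 | $20,701.22
3 | $20,701.22 | $62.10 | $3,746.83 | $17,016.49
4 | $17,016.49 | $51.04 | $4,174.83 | $12,892.70
5 | $12,892.70 | $38.67 | $4,602.83 | $8,328.54
6 | $8,328.54 | $24.98 | $5,030.83 | $3,322.69
7 | $3,322.69 | $9.96 | $3,332.65 | $0.00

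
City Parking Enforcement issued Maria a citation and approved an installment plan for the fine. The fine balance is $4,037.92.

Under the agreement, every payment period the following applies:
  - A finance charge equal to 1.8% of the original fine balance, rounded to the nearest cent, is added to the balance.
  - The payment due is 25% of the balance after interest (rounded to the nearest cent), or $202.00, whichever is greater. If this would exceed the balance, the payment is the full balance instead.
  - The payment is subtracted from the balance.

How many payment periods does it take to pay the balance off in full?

# | Opening | Interest | Payment | End bal
1 | $4,037.92 | $72.68 | $1,027.65 | $3,082.95
2 | $3,082.95 | $72.68 | $788.91 | $2,366.72
3 | $2,366.72 | $72.68 | $609.85 | $1,829.55
4 | $1,829.55 | $72.68 | $475.56 | $1,426.67
5 | $1,426.67 | $72.68 | $374.84 | $1,124.51
6 | $1,124.51 | $72.68 | $299.30 | $897.89
7 | $897.89 | $72.68 | $242.64 | $727.93
8 | $727.93 | $72.68 | $202.00 | $598.61
9 | $598.61 | $72.68 | $202.00 | $469.29
10 | $469.29 | $72.68 | $202.00 | $339.97
11 | $339.97 | $72.68 | $202.00 | $210.65
12 | $210.65 | $72.68 | $202.00 | $81.33
13 | $81.33 | $72.68 | $154.01 | $0.00
Balance reaches $0.00 in payment period 13.

13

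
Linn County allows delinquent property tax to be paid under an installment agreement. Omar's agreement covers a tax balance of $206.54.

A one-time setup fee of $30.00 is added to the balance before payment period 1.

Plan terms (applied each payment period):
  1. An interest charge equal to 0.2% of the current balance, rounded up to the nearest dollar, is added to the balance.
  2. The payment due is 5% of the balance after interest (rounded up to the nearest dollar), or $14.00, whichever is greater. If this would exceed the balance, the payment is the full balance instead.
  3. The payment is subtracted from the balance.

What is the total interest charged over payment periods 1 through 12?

Payment period 1: opening $236.54; interest $1.00 → $237.54; payment $14.00; balance $223.54
Payment period 2: opening $223.54; interest $1.00 → $224.54; payment $14.00; balance $210.54
Payment period 3: opening $210.54; interest $1.00 → $211.54; payment $14.00; balance $197.54
Payment period 4: opening $197.54; interest $1.00 → $198.54; payment $14.00; balance $184.54
Payment period 5: opening $184.54; interest $1.00 → $185.54; payment $14.00; balance $171.54
Payment period 6: opening $171.54; interest $1.00 → $172.54; payment $14.00; balance $158.54
Payment period 7: opening $158.54; interest $1.00 → $159.54; payment $14.00; balance $145.54
Payment period 8: opening $145.54; interest $1.00 → $146.54; payment $14.00; balance $132.54
Payment period 9: opening $132.54; interest $1.00 → $133.54; payment $14.00; balance $119.54
Payment period 10: opening $119.54; interest $1.00 → $120.54; payment $14.00; balance $106.54
Payment period 11: opening $106.54; interest $1.00 → $107.54; payment $14.00; balance $93.54
Payment period 12: opening $93.54; interest $1.00 → $94.54; payment $14.00; balance $80.54
Total interest: $1.00 + $1.00 + $1.00 + $1.00 + $1.00 + $1.00 + $1.00 + $1.00 + $1.00 + $1.00 + $1.00 + $1.00 = $12.00

$12.00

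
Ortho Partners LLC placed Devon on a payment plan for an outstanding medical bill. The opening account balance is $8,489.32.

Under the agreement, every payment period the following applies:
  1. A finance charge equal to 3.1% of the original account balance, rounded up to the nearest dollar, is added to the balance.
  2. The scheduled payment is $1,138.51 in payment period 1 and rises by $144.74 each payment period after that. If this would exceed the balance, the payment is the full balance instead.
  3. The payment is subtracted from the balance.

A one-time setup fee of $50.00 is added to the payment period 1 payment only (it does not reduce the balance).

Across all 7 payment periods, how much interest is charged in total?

$1,848.00

Payment period 1: opening $8,489.32; interest $264.00 → $8,753.32; payment $1,138.51 (+ $50.00 fee); balance $7,614.81
Payment period 2: opening $7,614.81; interest $264.00 → $7,878.81; payment $1,283.25; balance $6,595.56
Payment period 3: opening $6,595.56; interest $264.00 → $6,859.56; payment $1,427.99; balance $5,431.57
Payment period 4: opening $5,431.57; interest $264.00 → $5,695.57; payment $1,572.73; balance $4,122.84
Payment period 5: opening $4,122.84; interest $264.00 → $4,386.84; payment $1,717.47; balance $2,669.37
Payment period 6: opening $2,669.37; interest $264.00 → $2,933.37; payment $1,862.21; balance $1,071.16
Payment period 7: opening $1,071.16; interest $264.00 → $1,335.16; payment $1,335.16; balance $0.00
Total interest: $264.00 + $264.00 + $264.00 + $264.00 + $264.00 + $264.00 + $264.00 = $1,848.00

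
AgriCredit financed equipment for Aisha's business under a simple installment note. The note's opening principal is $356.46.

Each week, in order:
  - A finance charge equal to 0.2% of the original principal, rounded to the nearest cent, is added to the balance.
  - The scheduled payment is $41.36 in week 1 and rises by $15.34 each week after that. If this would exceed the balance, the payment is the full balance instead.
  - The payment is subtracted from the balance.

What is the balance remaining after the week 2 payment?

Week 1: opening $356.46; interest $0.71 → $357.17; payment $41.36; balance $315.81
Week 2: opening $315.81; interest $0.71 → $316.52; payment $56.70; balance $259.82

$259.82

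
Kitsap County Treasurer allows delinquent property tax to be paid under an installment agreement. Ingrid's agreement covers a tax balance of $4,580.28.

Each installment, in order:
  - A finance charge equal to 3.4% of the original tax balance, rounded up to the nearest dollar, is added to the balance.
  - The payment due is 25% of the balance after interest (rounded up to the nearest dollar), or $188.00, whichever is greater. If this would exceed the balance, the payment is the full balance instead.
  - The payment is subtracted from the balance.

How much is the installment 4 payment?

$590.00

# | Opening | Interest | Payment | End bal
1 | $4,580.28 | $156.00 | $1,185.00 | $3,551.28
2 | $3,551.28 | $156.00 | $927.00 | $2,780.28
3 | $2,780.28 | $156.00 | $735.00 | $2,201.28
4 | $2,201.28 | $156.00 | $590.00 | $1,767.28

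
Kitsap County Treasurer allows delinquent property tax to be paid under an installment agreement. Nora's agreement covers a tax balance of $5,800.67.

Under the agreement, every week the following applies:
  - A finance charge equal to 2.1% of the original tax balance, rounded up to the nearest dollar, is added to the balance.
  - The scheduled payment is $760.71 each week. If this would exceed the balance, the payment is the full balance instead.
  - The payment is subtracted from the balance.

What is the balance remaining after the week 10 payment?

$0.00

Week 1: opening $5,800.67; interest $122.00 → $5,922.67; payment $760.71; balance $5,161.96
Week 2: opening $5,161.96; interest $122.00 → $5,283.96; payment $760.71; balance $4,523.25
Week 3: opening $4,523.25; interest $122.00 → $4,645.25; payment $760.71; balance $3,884.54
Week 4: opening $3,884.54; interest $122.00 → $4,006.54; payment $760.71; balance $3,245.83
Week 5: opening $3,245.83; interest $122.00 → $3,367.83; payment $760.71; balance $2,607.12
Week 6: opening $2,607.12; interest $122.00 → $2,729.12; payment $760.71; balance $1,968.41
Week 7: opening $1,968.41; interest $122.00 → $2,090.41; payment $760.71; balance $1,329.70
Week 8: opening $1,329.70; interest $122.00 → $1,451.70; payment $760.71; balance $690.99
Week 9: opening $690.99; interest $122.00 → $812.99; payment $760.71; balance $52.28
Week 10: opening $52.28; interest $122.00 → $174.28; payment $174.28; balance $0.00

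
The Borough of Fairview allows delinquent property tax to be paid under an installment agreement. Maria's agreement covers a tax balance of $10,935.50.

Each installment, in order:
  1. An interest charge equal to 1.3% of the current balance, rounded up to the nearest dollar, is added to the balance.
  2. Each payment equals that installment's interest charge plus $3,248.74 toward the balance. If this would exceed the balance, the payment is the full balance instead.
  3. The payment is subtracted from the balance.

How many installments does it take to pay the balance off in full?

Installment 1: opening $10,935.50; interest $143.00 → $11,078.50; payment $3,391.74; balance $7,686.76
Installment 2: opening $7,686.76; interest $100.00 → $7,786.76; payment $3,348.74; balance $4,438.02
Installment 3: opening $4,438.02; interest $58.00 → $4,496.02; payment $3,306.74; balance $1,189.28
Installment 4: opening $1,189.28; interest $16.00 → $1,205.28; payment $1,205.28; balance $0.00
Balance reaches $0.00 in installment 4.

4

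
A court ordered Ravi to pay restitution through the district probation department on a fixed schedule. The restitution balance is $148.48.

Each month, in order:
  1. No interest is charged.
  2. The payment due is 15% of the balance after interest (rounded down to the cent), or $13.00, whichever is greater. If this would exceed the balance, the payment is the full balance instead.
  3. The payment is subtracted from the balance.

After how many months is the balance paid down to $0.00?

10

Month 1: opening $148.48; payment $22.27; balance $126.21
Month 2: opening $126.21; payment $18.93; balance $107.28
Month 3: opening $107.28; payment $16.09; balance $91.19
Month 4: opening $91.19; payment $13.67; balance $77.52
Month 5: opening $77.52; payment $13.00; balance $64.52
Month 6: opening $64.52; payment $13.00; balance $51.52
Month 7: opening $51.52; payment $13.00; balance $38.52
Month 8: opening $38.52; payment $13.00; balance $25.52
Month 9: opening $25.52; payment $13.00; balance $12.52
Month 10: opening $12.52; payment $12.52; balance $0.00
Balance reaches $0.00 in month 10.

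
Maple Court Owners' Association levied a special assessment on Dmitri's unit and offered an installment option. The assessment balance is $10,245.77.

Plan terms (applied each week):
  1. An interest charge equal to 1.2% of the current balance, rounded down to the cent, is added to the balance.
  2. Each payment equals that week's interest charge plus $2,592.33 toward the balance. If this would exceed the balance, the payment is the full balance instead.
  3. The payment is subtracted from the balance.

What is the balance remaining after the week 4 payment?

$0.00

Week 1: opening $10,245.77; interest $122.94 → $10,368.71; payment $2,715.27; balance $7,653.44
Week 2: opening $7,653.44; interest $91.84 → $7,745.28; payment $2,684.17; balance $5,061.11
Week 3: opening $5,061.11; interest $60.73 → $5,121.84; payment $2,653.06; balance $2,468.78
Week 4: opening $2,468.78; interest $29.62 → $2,498.40; payment $2,498.40; balance $0.00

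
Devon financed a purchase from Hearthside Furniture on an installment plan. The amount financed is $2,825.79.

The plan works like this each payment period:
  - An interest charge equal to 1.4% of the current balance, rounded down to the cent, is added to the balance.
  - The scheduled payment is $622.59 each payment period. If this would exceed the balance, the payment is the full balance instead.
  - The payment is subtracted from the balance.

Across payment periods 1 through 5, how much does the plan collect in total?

# | Opening | Interest | Payment | End bal
1 | $2,825.79 | $39.56 | $622.59 | $2,242.76
2 | $2,242.76 | $31.39 | $622.59 | $1,651.56
3 | $1,651.56 | $23.12 | $622.59 | $1,052.09
4 | $1,052.09 | $14.72 | $622.59 | $444.22
5 | $444.22 | $6.21 | $450.43 | $0.00
Total paid: $2,940.79

$2,940.79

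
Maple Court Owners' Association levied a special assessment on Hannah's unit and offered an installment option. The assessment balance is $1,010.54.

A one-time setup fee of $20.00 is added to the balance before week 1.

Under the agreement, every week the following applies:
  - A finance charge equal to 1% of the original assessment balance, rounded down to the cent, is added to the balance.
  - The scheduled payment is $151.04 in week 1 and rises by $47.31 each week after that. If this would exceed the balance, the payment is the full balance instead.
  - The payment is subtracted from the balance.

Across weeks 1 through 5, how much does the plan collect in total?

# | Opening | Interest | Payment | End bal
1 | $1,030.54 | $10.10 | $151.04 | $889.60
2 | $889.60 | $10.10 | $198.35 | $701.35
3 | $701.35 | $10.10 | $245.66 | $465.79
4 | $465.79 | $10.10 | $292.97 | $182.92
5 | $182.92 | $10.10 | $193.02 | $0.00
Total paid: $1,081.04

$1,081.04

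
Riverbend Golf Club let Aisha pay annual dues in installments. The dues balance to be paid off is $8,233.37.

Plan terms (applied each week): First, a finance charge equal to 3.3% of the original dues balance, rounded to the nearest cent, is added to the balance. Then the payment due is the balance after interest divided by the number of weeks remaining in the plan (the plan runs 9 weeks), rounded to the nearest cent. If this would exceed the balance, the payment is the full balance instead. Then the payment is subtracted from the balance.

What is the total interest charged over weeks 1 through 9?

$2,445.30

Week 1: $8,233.37 +$271.70 interest = $8,505.07; pay $945.01 → $7,560.06
Week 2: $7,560.06 +$271.70 interest = $7,831.76; pay $978.97 → $6,852.79
Week 3: $6,852.79 +$271.70 interest = $7,124.49; pay $1,017.78 → $6,106.71
Week 4: $6,106.71 +$271.70 interest = $6,378.41; pay $1,063.07 → $5,315.34
Week 5: $5,315.34 +$271.70 interest = $5,587.04; pay $1,117.41 → $4,469.63
Week 6: $4,469.63 +$271.70 interest = $4,741.33; pay $1,185.33 → $3,556.00
Week 7: $3,556.00 +$271.70 interest = $3,827.70; pay $1,275.90 → $2,551.80
Week 8: $2,551.80 +$271.70 interest = $2,823.50; pay $1,411.75 → $1,411.75
Week 9: $1,411.75 +$271.70 interest = $1,683.45; pay $1,683.45 → $0.00
Total interest: $271.70 + $271.70 + $271.70 + $271.70 + $271.70 + $271.70 + $271.70 + $271.70 + $271.70 = $2,445.30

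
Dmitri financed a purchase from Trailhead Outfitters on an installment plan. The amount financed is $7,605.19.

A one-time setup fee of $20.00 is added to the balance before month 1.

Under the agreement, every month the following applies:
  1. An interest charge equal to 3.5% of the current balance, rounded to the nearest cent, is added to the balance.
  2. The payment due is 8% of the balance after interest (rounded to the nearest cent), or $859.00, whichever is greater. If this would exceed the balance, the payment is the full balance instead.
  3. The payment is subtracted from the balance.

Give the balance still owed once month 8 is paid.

Month 1: $7,625.19 +$266.88 interest = $7,892.07; pay $859.00 → $7,033.07
Month 2: $7,033.07 +$246.16 interest = $7,279.23; pay $859.00 → $6,420.23
Month 3: $6,420.23 +$224.71 interest = $6,644.94; pay $859.00 → $5,785.94
Month 4: $5,785.94 +$202.51 interest = $5,988.45; pay $859.00 → $5,129.45
Month 5: $5,129.45 +$179.53 interest = $5,308.98; pay $859.00 → $4,449.98
Month 6: $4,449.98 +$155.75 interest = $4,605.73; pay $859.00 → $3,746.73
Month 7: $3,746.73 +$131.14 interest = $3,877.87; pay $859.00 → $3,018.87
Month 8: $3,018.87 +$105.66 interest = $3,124.53; pay $859.00 → $2,265.53

$2,265.53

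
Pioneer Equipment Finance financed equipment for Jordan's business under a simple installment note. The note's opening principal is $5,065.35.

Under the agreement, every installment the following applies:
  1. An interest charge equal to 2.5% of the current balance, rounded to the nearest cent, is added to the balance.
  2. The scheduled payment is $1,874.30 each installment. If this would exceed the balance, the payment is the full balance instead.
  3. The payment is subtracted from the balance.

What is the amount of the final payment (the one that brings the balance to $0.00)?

$1,564.48

Installment 1: $5,065.35 +$126.63 interest = $5,191.98; pay $1,874.30 → $3,317.68
Installment 2: $3,317.68 +$82.94 interest = $3,400.62; pay $1,874.30 → $1,526.32
Installment 3: $1,526.32 +$38.16 interest = $1,564.48; pay $1,564.48 → $0.00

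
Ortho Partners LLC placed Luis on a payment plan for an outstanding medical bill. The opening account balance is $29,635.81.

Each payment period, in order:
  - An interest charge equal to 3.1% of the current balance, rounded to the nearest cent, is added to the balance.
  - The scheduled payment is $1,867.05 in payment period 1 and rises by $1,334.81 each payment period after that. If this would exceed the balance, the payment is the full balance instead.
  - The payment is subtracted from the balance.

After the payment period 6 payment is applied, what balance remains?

$2,616.92

Payment period 1: opening $29,635.81; interest $918.71 → $30,554.52; payment $1,867.05; balance $28,687.47
Payment period 2: opening $28,687.47; interest $889.31 → $29,576.78; payment $3,201.86; balance $26,374.92
Payment period 3: opening $26,374.92; interest $817.62 → $27,192.54; payment $4,536.67; balance $22,655.87
Payment period 4: opening $22,655.87; interest $702.33 → $23,358.20; payment $5,871.48; balance $17,486.72
Payment period 5: opening $17,486.72; interest $542.09 → $18,028.81; payment $7,206.29; balance $10,822.52
Payment period 6: opening $10,822.52; interest $335.50 → $11,158.02; payment $8,541.10; balance $2,616.92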